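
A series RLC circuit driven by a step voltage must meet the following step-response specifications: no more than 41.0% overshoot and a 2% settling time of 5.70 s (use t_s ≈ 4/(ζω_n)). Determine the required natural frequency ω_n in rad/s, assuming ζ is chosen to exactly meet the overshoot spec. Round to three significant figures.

Inverting the overshoot relation: ζ = |ln 0.410|/√(π² + ln²0.410) = 0.273.
From t_s ≈ 4/(ζω_n): ω_n = 4/(ζ·t_s) = 4/(0.273·5.70) = 2.57 rad/s.

ω_n ≈ 2.57 rad/s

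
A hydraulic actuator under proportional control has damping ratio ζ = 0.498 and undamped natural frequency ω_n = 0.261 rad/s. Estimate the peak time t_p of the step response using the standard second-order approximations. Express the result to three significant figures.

t_p ≈ 13.9 s

The damped frequency is ω_d = ω_n√(1−ζ²) = 0.261·√(1−0.248) = 0.226 rad/s.
Peak time t_p = π/ω_d = π/0.226 = 13.9 s.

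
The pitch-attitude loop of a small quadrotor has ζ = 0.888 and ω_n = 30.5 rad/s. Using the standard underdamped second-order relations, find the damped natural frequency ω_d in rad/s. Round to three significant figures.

ω_d = ω_n√(1−ζ²) = 30.5·√0.211 = 14.0 rad/s.

ω_d ≈ 14.0 rad/s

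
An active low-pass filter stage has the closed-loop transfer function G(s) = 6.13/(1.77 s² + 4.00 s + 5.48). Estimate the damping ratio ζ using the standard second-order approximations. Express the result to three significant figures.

Dividing through by 1.77: denominator becomes s² + 2.260 s + 3.096.
So ω_n = √3.096 = 1.76 rad/s and ζ = 2.260/(2·1.76) = 0.642.

ζ ≈ 0.642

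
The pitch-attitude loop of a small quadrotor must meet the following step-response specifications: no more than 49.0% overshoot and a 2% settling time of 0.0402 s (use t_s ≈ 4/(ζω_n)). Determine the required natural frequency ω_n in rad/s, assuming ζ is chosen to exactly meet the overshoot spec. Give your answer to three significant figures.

ω_n ≈ 449 rad/s

ζ = −ln(OS)/√(π² + (ln OS)²). With OS = 0.490, ln OS = −0.7133 and ζ = 0.7133/3.222 = 0.221.
From t_s ≈ 4/(ζω_n): ω_n = 4/(ζ·t_s) = 4/(0.221·0.0402) = 449 rad/s.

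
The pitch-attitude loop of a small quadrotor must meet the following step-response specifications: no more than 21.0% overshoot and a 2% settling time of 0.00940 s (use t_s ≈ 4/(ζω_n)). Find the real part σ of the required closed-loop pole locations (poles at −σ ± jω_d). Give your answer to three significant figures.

The settling-time spec alone fixes σ = ζω_n = 4/t_s = 4/0.00940 = 426.
(Overshoot then fixes ζ = 0.445 and hence ω_d = σ·√(1−ζ²)/ζ = 857 rad/s.)

σ ≈ 426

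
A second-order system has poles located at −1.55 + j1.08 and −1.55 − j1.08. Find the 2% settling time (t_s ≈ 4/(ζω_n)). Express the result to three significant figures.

t_s ≈ 2.58 s

For poles at −σ ± jω_d, ζω_n = σ = 1.55, so t_s ≈ 4/σ = 2.58 s.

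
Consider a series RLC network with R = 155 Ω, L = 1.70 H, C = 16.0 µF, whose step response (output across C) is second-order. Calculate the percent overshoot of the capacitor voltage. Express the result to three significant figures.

For a series RLC circuit (capacitor voltage as output), ω_n = 1/√(LC) = 1/√(1.70 H · 16.0 µF) = 192 rad/s.
ζ = (R/2)·√(C/L) = (155/2)·√(16.0 µF/1.70 H) = 0.238.
%OS = 100·exp(−πζ/√(1−ζ²)) = 46.3%.

%OS ≈ 46.3%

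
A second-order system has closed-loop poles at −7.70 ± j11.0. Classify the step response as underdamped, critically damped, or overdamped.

underdamped

Since the poles form a complex-conjugate pair with nonzero imaginary part, the response is underdamped.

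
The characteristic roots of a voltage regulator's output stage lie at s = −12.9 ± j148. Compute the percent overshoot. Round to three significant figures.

%OS ≈ 76.0%

With σ = 12.9, ω_d = 148: ω_n = √(σ²+ω_d²) = 149 rad/s, ζ = σ/ω_n = 0.0868.
%OS = 100·exp(−πζ/√(1−ζ²)) = 76.0%.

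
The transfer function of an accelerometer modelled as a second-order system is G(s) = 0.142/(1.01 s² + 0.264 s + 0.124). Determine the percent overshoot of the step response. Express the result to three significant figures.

Dividing through by 1.01: denominator becomes s² + 0.2614 s + 0.1228.
So ω_n = √0.1228 = 0.350 rad/s and ζ = 0.2614/(2·0.350) = 0.373.
%OS = 100·exp(−πζ/√(1−ζ²)) = 28.3%.

%OS ≈ 28.3%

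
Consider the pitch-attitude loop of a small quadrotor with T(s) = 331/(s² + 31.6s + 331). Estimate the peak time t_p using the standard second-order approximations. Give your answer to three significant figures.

Comparing the denominator to s² + 2ζω_n s + ω_n²: ω_n = √331 = 18.2 rad/s, and 2ζω_n = 31.6 so ζ = 31.6/(2·18.2) = 0.868.
ω_d = 18.2·√(1 − 0.868²) = 9.02 rad/s. Then t_p = π/ω_d = 0.348 s.

t_p ≈ 0.348 s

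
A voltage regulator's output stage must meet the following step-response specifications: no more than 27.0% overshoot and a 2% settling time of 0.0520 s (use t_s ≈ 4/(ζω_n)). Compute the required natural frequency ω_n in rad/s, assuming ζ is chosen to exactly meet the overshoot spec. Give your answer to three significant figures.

ζ = −ln(OS)/√(π² + (ln OS)²). With OS = 0.270, ln OS = −1.309 and ζ = 1.309/3.404 = 0.385.
Then ω_n = 4/(ζ t_s) = 4/(0.385 × 0.0520) = 200 rad/s.

ω_n ≈ 200 rad/s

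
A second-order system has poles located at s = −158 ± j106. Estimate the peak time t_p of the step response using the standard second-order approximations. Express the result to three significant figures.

t_p = π/ω_d with ω_d = 106 (the imaginary part), so t_p = 0.0296 s.

t_p ≈ 0.0296 s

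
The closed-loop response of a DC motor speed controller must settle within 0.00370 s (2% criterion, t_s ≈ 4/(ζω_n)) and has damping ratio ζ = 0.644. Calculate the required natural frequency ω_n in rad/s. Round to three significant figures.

ω_n ≈ 1680 rad/s

Rearranging t_s ≈ 4/(ζω_n) gives ω_n = 4/(ζ·t_s) = 4/(0.644 × 0.00370) = 1680 rad/s.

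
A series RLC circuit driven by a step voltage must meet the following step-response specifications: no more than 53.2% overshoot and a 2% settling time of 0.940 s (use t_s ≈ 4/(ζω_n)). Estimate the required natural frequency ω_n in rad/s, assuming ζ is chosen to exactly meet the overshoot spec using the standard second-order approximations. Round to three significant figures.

ω_n ≈ 21.6 rad/s

From %OS = 100·exp(−πζ/√(1−ζ²)), invert to get ζ = −ln(OS)/√(π² + ln²(OS)) with OS = 0.532.
−ln 0.532 = 0.6311, so ζ = 0.6311/√(π² + 0.3983) = 0.197.
Then ω_n = 4/(ζ t_s) = 4/(0.197 × 0.940) = 21.6 rad/s.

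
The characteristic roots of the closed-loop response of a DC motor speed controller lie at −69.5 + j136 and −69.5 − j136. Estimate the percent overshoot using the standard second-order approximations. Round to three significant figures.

The poles are at −σ ± jω_d with σ = 69.5 and ω_d = 136, so ω_n = √(σ²+ω_d²) = 153 rad/s and ζ = σ/ω_n = 0.455.
%OS = 100·exp(−πζ/√(1−ζ²)) = 20.1%.

%OS ≈ 20.1%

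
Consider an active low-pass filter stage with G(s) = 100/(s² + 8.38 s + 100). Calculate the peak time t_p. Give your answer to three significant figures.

ω_n = √100 = 10.0 rad/s; ζ = 8.38/(2·10.0) = 0.419.
ω_d = ω_n√(1−ζ²) = 9.08 rad/s. Then t_p = π/ω_d = 0.346 s.

t_p ≈ 0.346 s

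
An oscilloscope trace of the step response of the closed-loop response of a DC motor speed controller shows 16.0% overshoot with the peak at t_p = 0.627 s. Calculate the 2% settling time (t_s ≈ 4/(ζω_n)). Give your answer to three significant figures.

The overshoot fixes ζ = −ln(OS)/√(π²+ln²(OS)) = 0.504.
From t_p = π/ω_d, ω_d = π/0.627 = 5.01 rad/s, so ω_n = ω_d/√(1−ζ²) = 5.80 rad/s.
t_s ≈ 4/(ζω_n) = 4/(0.504·5.80) = 1.37 s.

t_s ≈ 1.37 s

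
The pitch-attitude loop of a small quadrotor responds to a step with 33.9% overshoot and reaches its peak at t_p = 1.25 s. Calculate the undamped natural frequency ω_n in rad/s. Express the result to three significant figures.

From the overshoot, ζ = −ln(OS)/√(π²+ln²(OS)) = 0.326.
t_p = π/ω_d ⇒ ω_d = 2.51 rad/s; then ω_n = ω_d/√(1−ζ²) = 2.66 rad/s.

ω_n ≈ 2.66 rad/s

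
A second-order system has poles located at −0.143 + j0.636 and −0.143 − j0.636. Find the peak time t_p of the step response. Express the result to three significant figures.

t_p = π/ω_d with ω_d = 0.636 (the imaginary part), so t_p = 4.94 s.

t_p ≈ 4.94 s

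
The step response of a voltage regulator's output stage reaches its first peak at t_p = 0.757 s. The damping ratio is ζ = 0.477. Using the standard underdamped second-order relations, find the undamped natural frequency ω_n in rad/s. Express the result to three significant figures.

Peak time t_p = π/ω_d, so ω_d = π/t_p = π/0.757 = 4.15 rad/s.
ω_n = ω_d/√(1−ζ²) = 4.15/√0.772 = 4.72 rad/s.

ω_n ≈ 4.72 rad/s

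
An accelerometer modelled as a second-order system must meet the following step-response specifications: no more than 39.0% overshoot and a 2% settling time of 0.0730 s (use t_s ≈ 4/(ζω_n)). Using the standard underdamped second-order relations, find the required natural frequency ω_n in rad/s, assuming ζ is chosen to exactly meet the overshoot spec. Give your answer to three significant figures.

ω_n ≈ 191 rad/s

ζ = −ln(OS)/√(π² + (ln OS)²). With OS = 0.390, ln OS = −0.9416 and ζ = 0.9416/3.280 = 0.287.
Then ω_n = 4/(ζ t_s) = 4/(0.287 × 0.0730) = 191 rad/s.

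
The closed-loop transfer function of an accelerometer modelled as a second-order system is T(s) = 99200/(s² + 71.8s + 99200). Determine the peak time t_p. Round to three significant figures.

t_p ≈ 0.0100 s

Comparing the denominator to s² + 2ζω_n s + ω_n²: ω_n = √99200 = 315 rad/s, and 2ζω_n = 71.8 so ζ = 71.8/(2·315) = 0.114.
ω_d = 315·√(1 − 0.114²) = 313 rad/s. Then t_p = π/ω_d = 0.0100 s.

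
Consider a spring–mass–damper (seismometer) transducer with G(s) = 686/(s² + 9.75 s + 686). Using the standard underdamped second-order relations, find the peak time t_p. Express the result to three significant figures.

t_p ≈ 0.122 s

Comparing the denominator to s² + 2ζω_n s + ω_n²: ω_n = √686 = 26.2 rad/s, and 2ζω_n = 9.75 so ζ = 9.75/(2·26.2) = 0.186.
ω_d = 26.2·√(1 − 0.186²) = 25.7 rad/s. Then t_p = π/ω_d = 0.122 s.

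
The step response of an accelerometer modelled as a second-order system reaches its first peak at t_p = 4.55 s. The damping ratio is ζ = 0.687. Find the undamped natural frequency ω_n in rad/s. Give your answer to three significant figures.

Peak time t_p = π/ω_d, so ω_d = π/t_p = π/4.55 = 0.690 rad/s.
ω_n = ω_d/√(1−ζ²) = 0.690/√0.528 = 0.950 rad/s.

ω_n ≈ 0.950 rad/s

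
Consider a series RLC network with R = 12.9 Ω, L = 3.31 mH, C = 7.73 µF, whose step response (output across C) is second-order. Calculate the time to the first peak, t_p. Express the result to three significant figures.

t_p ≈ 0.000529 s

For a series RLC circuit (capacitor voltage as output), ω_n = 1/√(LC) = 1/√(3.31 mH · 7.73 µF) = 6250 rad/s.
ζ = (R/2)·√(C/L) = (12.9/2)·√(7.73 µF/3.31 mH) = 0.312.
ω_d = 6250·√(1 − 0.312²) = 5940 rad/s. t_p = π/ω_d = 0.000529 s.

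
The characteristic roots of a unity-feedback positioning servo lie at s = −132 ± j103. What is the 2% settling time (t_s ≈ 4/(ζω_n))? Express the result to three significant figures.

t_s ≈ 0.0303 s

For poles at −σ ± jω_d, ζω_n = σ = 132, so t_s ≈ 4/σ = 0.0303 s.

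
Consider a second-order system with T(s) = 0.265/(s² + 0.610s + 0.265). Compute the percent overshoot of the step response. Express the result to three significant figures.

%OS ≈ 9.92%

Comparing the denominator to s² + 2ζω_n s + ω_n²: ω_n = √0.265 = 0.515 rad/s, and 2ζω_n = 0.610 so ζ = 0.610/(2·0.515) = 0.592.
%OS = 100 e^{−πζ/√(1−ζ²)} with ζ = 0.592 gives 9.92%.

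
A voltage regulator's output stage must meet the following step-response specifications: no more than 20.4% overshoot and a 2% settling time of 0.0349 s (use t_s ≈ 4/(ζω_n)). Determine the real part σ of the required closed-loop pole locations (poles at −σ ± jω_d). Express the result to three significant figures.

σ ≈ 115

The settling-time spec alone fixes σ = ζω_n = 4/t_s = 4/0.0349 = 115.
(Overshoot then fixes ζ = 0.451 and hence ω_d = σ·√(1−ζ²)/ζ = 227 rad/s.)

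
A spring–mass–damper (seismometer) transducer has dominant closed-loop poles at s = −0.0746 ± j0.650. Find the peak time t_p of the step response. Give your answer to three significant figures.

t_p ≈ 4.83 s

t_p = π/ω_d with ω_d = 0.650 (the imaginary part), so t_p = 4.83 s.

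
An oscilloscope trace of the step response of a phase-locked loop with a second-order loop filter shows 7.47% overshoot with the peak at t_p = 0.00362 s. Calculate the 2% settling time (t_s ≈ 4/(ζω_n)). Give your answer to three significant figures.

t_s ≈ 0.00558 s

ζ from %OS: ζ = |ln 0.0747|/√(π²+ln²0.0747) = 0.637.
From t_p = π/ω_d, ω_d = π/0.00362 = 868 rad/s, so ω_n = ω_d/√(1−ζ²) = 1130 rad/s.
t_s ≈ 4/(ζω_n) = 4/(0.637·1130) = 0.00558 s.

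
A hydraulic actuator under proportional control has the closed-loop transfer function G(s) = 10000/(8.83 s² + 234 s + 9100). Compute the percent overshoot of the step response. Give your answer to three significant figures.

Dividing through by 8.83: denominator becomes s² + 26.50 s + 1031.
So ω_n = √1031 = 32.1 rad/s and ζ = 26.50/(2·32.1) = 0.413.
%OS = 100·exp(−πζ/√(1−ζ²)) = 24.1%.

%OS ≈ 24.1%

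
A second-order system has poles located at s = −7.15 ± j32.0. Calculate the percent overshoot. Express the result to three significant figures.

The poles are at −σ ± jω_d with σ = 7.15 and ω_d = 32.0, so ω_n = √(σ²+ω_d²) = 32.8 rad/s and ζ = σ/ω_n = 0.218.
%OS = 100·exp(−πζ/√(1−ζ²)) = 49.6%.

%OS ≈ 49.6%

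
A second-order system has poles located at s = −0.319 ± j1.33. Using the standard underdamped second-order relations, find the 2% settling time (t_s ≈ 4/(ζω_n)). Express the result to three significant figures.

For poles at −σ ± jω_d, ζω_n = σ = 0.319, so t_s ≈ 4/σ = 12.5 s.

t_s ≈ 12.5 s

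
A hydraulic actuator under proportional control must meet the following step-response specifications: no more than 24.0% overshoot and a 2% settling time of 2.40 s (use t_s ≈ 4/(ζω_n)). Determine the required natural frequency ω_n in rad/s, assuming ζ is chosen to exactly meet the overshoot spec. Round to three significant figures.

From %OS = 100·exp(−πζ/√(1−ζ²)), invert to get ζ = −ln(OS)/√(π² + ln²(OS)) with OS = 0.240.
−ln 0.240 = 1.427, so ζ = 1.427/√(π² + 2.037) = 0.414.
From t_s ≈ 4/(ζω_n): ω_n = 4/(ζ·t_s) = 4/(0.414·2.40) = 4.03 rad/s.

ω_n ≈ 4.03 rad/s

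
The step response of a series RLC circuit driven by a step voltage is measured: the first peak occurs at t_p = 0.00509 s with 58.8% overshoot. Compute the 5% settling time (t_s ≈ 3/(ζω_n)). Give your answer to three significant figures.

t_s ≈ 0.0288 s

ζ from %OS: ζ = |ln 0.588|/√(π²+ln²0.588) = 0.167.
t_p = π/ω_d ⇒ ω_d = 617 rad/s; then ω_n = ω_d/√(1−ζ²) = 626 rad/s.
t_s ≈ 3/(ζω_n) = 3/(0.167·626) = 0.0288 s.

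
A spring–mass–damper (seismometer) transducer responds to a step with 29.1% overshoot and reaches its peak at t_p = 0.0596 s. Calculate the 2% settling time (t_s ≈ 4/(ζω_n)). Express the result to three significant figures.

From the overshoot, ζ = −ln(OS)/√(π²+ln²(OS)) = 0.366.
t_p = π/ω_d ⇒ ω_d = 52.7 rad/s; then ω_n = ω_d/√(1−ζ²) = 56.6 rad/s.
t_s ≈ 4/(ζω_n) = 4/(0.366·56.6) = 0.193 s.

t_s ≈ 0.193 s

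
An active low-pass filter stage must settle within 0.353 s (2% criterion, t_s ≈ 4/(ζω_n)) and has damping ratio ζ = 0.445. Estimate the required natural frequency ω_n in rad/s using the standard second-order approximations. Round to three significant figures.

Rearranging t_s ≈ 4/(ζω_n) gives ω_n = 4/(ζ·t_s) = 4/(0.445 × 0.353) = 25.5 rad/s.

ω_n ≈ 25.5 rad/s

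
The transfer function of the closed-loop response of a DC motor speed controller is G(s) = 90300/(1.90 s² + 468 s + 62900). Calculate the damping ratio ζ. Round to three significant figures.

Dividing through by 1.90: denominator becomes s² + 246.3 s + 33110.
So ω_n = √33110 = 182 rad/s and ζ = 246.3/(2·182) = 0.677.

ζ ≈ 0.677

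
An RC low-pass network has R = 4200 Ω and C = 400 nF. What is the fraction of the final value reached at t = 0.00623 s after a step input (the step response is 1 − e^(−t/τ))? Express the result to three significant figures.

y/y_∞ ≈ 0.975

τ = RC = 4200 × 400 nF = 0.00168 s.
y(t)/y_∞ = 1 − e^(−t/τ) = 1 − e^(−0.00623/0.00168) = 1 − e^(−3.71) = 0.975.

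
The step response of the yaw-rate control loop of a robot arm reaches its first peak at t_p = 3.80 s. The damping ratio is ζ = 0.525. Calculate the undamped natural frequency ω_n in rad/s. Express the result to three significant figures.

Peak time t_p = π/ω_d, so ω_d = π/t_p = π/3.80 = 0.827 rad/s.
ω_n = ω_d/√(1−ζ²) = 0.827/√0.724 = 0.971 rad/s.

ω_n ≈ 0.971 rad/s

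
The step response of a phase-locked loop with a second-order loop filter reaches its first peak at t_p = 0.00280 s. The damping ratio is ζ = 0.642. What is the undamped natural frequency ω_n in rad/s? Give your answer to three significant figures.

Peak time t_p = π/ω_d, so ω_d = π/t_p = π/0.00280 = 1120 rad/s.
ω_n = ω_d/√(1−ζ²) = 1120/√0.588 = 1460 rad/s.

ω_n ≈ 1460 rad/s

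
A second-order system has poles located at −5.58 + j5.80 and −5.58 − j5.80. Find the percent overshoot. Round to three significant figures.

%OS ≈ 4.87%

With σ = 5.58, ω_d = 5.80: ω_n = √(σ²+ω_d²) = 8.05 rad/s, ζ = σ/ω_n = 0.693.
%OS = 100·exp(−πζ/√(1−ζ²)) = 4.87%.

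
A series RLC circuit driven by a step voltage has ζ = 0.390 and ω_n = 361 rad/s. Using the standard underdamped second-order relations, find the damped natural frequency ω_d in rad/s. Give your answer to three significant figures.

ω_d = ω_n√(1−ζ²) = 361·√0.848 = 332 rad/s.

ω_d ≈ 332 rad/s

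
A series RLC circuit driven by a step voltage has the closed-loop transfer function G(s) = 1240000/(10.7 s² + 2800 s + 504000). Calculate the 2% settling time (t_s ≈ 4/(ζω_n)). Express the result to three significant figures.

t_s ≈ 0.0306 s

Dividing through by 10.7: denominator becomes s² + 261.7 s + 47100.
So ω_n = √47100 = 217 rad/s and ζ = 261.7/(2·217) = 0.603.
t_s ≈ 4/(ζω_n) = 0.0306 s.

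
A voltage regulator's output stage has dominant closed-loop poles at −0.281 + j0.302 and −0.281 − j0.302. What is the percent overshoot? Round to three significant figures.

With σ = 0.281, ω_d = 0.302: ω_n = √(σ²+ω_d²) = 0.413 rad/s, ζ = σ/ω_n = 0.681.
%OS = 100 e^{−πζ/√(1−ζ²)} with ζ = 0.681 gives 5.38%.

%OS ≈ 5.38%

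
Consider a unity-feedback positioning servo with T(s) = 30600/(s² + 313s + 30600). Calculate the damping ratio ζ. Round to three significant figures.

ζ ≈ 0.895

ω_n = √30600 = 175 rad/s; ζ = 313/(2·175) = 0.895.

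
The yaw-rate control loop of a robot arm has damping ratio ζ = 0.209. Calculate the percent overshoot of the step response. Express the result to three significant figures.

For an underdamped second-order system, %OS = 100·exp(−πζ/√(1−ζ²)).
πζ/√(1−ζ²) = π·0.209/√(1−0.0437) = 0.6714, so %OS = 100·e^(−0.6714) = 51.1%.

%OS ≈ 51.1%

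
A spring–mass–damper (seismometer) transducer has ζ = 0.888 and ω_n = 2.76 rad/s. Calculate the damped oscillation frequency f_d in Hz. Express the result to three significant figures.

ω_d = ω_n√(1−ζ²) = 2.76·√0.211 = 1.27 rad/s.
f_d = ω_d/(2π) = 0.202 Hz.

f_d ≈ 0.202 Hz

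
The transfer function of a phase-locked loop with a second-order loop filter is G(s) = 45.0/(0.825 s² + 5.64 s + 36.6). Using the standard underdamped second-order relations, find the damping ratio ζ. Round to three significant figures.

ζ ≈ 0.513

Dividing through by 0.825: denominator becomes s² + 6.836 s + 44.36.
So ω_n = √44.36 = 6.66 rad/s and ζ = 6.836/(2·6.66) = 0.513.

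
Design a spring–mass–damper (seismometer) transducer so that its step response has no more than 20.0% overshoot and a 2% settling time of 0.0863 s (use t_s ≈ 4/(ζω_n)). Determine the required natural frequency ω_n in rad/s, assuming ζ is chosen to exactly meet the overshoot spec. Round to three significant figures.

ω_n ≈ 102 rad/s

ζ = −ln(OS)/√(π² + (ln OS)²). With OS = 0.200, ln OS = −1.609 and ζ = 1.609/3.530 = 0.456.
From t_s ≈ 4/(ζω_n): ω_n = 4/(ζ·t_s) = 4/(0.456·0.0863) = 102 rad/s.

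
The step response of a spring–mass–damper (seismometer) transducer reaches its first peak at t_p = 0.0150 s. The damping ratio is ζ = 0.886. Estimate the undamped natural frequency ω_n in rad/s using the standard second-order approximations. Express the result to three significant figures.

Peak time t_p = π/ω_d, so ω_d = π/t_p = π/0.0150 = 209 rad/s.
ω_n = ω_d/√(1−ζ²) = 209/√0.215 = 452 rad/s.

ω_n ≈ 452 rad/s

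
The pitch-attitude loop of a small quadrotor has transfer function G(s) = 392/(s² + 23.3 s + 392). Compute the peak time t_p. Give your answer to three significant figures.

ω_n = √392 = 19.8 rad/s; ζ = 23.3/(2·19.8) = 0.588.
The damped frequency ω_d = ω_n√(1−ζ²) = 16.0 rad/s. Then t_p = π/ω_d = 0.196 s.

t_p ≈ 0.196 s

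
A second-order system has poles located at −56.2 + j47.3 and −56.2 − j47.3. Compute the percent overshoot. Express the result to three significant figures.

The poles are at −σ ± jω_d with σ = 56.2 and ω_d = 47.3, so ω_n = √(σ²+ω_d²) = 73.5 rad/s and ζ = σ/ω_n = 0.765.
Overshoot: exp(−π·0.765/√(1−0.765²)) = 0.0239, i.e. 2.39%.

%OS ≈ 2.39%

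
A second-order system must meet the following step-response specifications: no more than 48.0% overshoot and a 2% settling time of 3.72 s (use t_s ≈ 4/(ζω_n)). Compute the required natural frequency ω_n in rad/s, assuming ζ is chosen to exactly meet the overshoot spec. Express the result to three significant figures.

From %OS = 100·exp(−πζ/√(1−ζ²)), invert to get ζ = −ln(OS)/√(π² + ln²(OS)) with OS = 0.480.
−ln 0.480 = 0.7340, so ζ = 0.7340/√(π² + 0.5387) = 0.228.
Then ω_n = 4/(ζ t_s) = 4/(0.228 × 3.72) = 4.73 rad/s.

ω_n ≈ 4.73 rad/s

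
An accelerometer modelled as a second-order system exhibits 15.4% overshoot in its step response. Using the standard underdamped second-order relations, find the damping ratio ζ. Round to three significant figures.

From %OS = 100·exp(−πζ/√(1−ζ²)), invert to get ζ = −ln(OS)/√(π² + ln²(OS)) with OS = 0.154.
−ln 0.154 = 1.871, so ζ = 1.871/√(π² + 3.500) = 0.512.

ζ ≈ 0.512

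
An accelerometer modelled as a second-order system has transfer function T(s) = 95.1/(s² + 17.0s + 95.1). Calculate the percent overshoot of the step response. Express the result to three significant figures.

ω_n = √95.1 = 9.75 rad/s; ζ = 17.0/(2·9.75) = 0.872.
Overshoot: exp(−π·0.872/√(1−0.872²)) = 0.00375, i.e. 0.375%.

%OS ≈ 0.375%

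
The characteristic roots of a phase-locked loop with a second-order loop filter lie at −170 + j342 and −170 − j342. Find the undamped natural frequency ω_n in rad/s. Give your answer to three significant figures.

With σ = 170, ω_d = 342: ω_n = √(σ²+ω_d²) = 382 rad/s, ζ = σ/ω_n = 0.445.

ω_n ≈ 382 rad/s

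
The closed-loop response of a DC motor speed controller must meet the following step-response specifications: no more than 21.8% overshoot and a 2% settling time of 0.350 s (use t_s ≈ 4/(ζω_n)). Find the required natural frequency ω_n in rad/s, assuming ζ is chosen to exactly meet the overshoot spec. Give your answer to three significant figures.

ω_n ≈ 26.2 rad/s

From %OS = 100·exp(−πζ/√(1−ζ²)), invert to get ζ = −ln(OS)/√(π² + ln²(OS)) with OS = 0.218.
−ln 0.218 = 1.523, so ζ = 1.523/√(π² + 2.320) = 0.436.
From t_s ≈ 4/(ζω_n): ω_n = 4/(ζ·t_s) = 4/(0.436·0.350) = 26.2 rad/s.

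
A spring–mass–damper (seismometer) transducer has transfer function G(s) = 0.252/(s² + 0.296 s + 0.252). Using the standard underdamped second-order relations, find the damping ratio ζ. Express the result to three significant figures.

Comparing the denominator to s² + 2ζω_n s + ω_n²: ω_n = √0.252 = 0.502 rad/s, and 2ζω_n = 0.296 so ζ = 0.296/(2·0.502) = 0.295.

ζ ≈ 0.295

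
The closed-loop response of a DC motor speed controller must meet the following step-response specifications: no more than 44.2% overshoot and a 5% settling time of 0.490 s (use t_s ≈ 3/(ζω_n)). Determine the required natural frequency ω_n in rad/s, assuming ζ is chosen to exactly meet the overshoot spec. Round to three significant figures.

ω_n ≈ 24.3 rad/s

ζ = −ln(OS)/√(π² + (ln OS)²). With OS = 0.442, ln OS = −0.8164 and ζ = 0.8164/3.246 = 0.252.
From t_s ≈ 3/(ζω_n): ω_n = 3/(ζ·t_s) = 3/(0.252·0.490) = 24.3 rad/s.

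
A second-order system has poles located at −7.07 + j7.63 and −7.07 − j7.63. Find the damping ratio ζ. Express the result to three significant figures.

With σ = 7.07, ω_d = 7.63: ω_n = √(σ²+ω_d²) = 10.4 rad/s, ζ = σ/ω_n = 0.680.

ζ ≈ 0.680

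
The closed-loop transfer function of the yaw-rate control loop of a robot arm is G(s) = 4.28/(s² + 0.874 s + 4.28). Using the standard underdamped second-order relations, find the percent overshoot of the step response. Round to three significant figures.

%OS ≈ 50.7%

ω_n = √4.28 = 2.07 rad/s; ζ = 0.874/(2·2.07) = 0.211.
Overshoot: exp(−π·0.211/√(1−0.211²)) = 0.507, i.e. 50.7%.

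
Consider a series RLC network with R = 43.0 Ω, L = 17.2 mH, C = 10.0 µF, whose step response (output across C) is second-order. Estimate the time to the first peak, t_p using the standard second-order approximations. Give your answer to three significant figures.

For a series RLC circuit (capacitor voltage as output), ω_n = 1/√(LC) = 1/√(17.2 mH · 10.0 µF) = 2410 rad/s.
ζ = (R/2)·√(C/L) = (43.0/2)·√(10.0 µF/17.2 mH) = 0.518.
ω_d = 2410·√(1 − 0.518²) = 2060 rad/s. t_p = π/ω_d = 0.00152 s.

t_p ≈ 0.00152 s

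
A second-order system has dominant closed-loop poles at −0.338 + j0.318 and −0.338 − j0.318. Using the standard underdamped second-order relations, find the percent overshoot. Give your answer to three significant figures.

%OS ≈ 3.55%

The poles are at −σ ± jω_d with σ = 0.338 and ω_d = 0.318, so ω_n = √(σ²+ω_d²) = 0.464 rad/s and ζ = σ/ω_n = 0.728.
%OS = 100·exp(−πζ/√(1−ζ²)) = 3.55%.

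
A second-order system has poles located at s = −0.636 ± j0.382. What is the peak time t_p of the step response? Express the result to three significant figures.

t_p = π/ω_d with ω_d = 0.382 (the imaginary part), so t_p = 8.22 s.

t_p ≈ 8.22 s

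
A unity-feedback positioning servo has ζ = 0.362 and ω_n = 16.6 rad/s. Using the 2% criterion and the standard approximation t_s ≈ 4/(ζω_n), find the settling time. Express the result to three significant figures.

t_s ≈ 4/(ζω_n) = 4/(0.362 × 16.6) = 0.666 s.

t_s ≈ 0.666 s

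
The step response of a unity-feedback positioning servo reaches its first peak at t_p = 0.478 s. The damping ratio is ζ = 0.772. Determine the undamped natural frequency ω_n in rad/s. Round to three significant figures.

Peak time t_p = π/ω_d, so ω_d = π/t_p = π/0.478 = 6.57 rad/s.
ω_n = ω_d/√(1−ζ²) = 6.57/√0.404 = 10.3 rad/s.

ω_n ≈ 10.3 rad/s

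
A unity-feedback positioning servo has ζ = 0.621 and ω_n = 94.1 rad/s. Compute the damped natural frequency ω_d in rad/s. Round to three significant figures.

ω_d ≈ 73.8 rad/s

ω_d = ω_n√(1−ζ²) = 94.1·√0.614 = 73.8 rad/s.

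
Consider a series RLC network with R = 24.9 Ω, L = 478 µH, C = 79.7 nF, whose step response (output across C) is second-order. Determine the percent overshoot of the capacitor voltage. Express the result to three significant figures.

%OS ≈ 59.9%

For a series RLC circuit (capacitor voltage as output), ω_n = 1/√(LC) = 1/√(478 µH · 79.7 nF) = 162000 rad/s.
ζ = (R/2)·√(C/L) = (24.9/2)·√(79.7 nF/478 µH) = 0.161.
%OS = 100·exp(−πζ/√(1−ζ²)) = 59.9%.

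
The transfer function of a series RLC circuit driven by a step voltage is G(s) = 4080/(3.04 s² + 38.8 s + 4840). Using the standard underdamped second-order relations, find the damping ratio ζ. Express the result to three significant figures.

ζ ≈ 0.160

Dividing through by 3.04: denominator becomes s² + 12.76 s + 1592.
So ω_n = √1592 = 39.9 rad/s and ζ = 12.76/(2·39.9) = 0.160.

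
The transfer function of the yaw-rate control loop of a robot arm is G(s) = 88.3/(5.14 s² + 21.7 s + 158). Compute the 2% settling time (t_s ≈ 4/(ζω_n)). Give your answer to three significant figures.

Dividing through by 5.14: denominator becomes s² + 4.222 s + 30.74.
So ω_n = √30.74 = 5.54 rad/s and ζ = 4.222/(2·5.54) = 0.381.
t_s ≈ 4/(ζω_n) = 1.89 s.

t_s ≈ 1.89 s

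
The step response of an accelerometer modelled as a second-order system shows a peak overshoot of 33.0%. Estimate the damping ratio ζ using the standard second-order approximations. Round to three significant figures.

ζ ≈ 0.333

Inverting the overshoot relation: ζ = |ln 0.330|/√(π² + ln²0.330) = 0.333.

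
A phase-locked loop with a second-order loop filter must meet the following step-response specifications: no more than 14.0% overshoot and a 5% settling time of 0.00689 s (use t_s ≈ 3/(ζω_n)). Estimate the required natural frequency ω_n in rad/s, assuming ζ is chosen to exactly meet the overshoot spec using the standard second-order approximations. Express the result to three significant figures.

Inverting the overshoot relation: ζ = |ln 0.140|/√(π² + ln²0.140) = 0.531.
From t_s ≈ 3/(ζω_n): ω_n = 3/(ζ·t_s) = 3/(0.531·0.00689) = 821 rad/s.

ω_n ≈ 821 rad/s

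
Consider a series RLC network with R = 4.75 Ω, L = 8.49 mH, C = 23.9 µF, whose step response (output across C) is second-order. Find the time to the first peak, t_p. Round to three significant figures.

t_p ≈ 0.00143 s

For a series RLC circuit (capacitor voltage as output), ω_n = 1/√(LC) = 1/√(8.49 mH · 23.9 µF) = 2220 rad/s.
ζ = (R/2)·√(C/L) = (4.75/2)·√(23.9 µF/8.49 mH) = 0.126.
The damped frequency ω_d = ω_n√(1−ζ²) = 2200 rad/s. t_p = π/ω_d = 0.00143 s.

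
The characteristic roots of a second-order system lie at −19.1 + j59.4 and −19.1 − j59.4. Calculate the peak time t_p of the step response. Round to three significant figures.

t_p ≈ 0.0529 s

t_p = π/ω_d with ω_d = 59.4 (the imaginary part), so t_p = 0.0529 s.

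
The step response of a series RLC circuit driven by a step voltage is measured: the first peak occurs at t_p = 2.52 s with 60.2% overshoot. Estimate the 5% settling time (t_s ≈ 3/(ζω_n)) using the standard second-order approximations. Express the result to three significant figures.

t_s ≈ 14.9 s

The overshoot fixes ζ = −ln(OS)/√(π²+ln²(OS)) = 0.159.
t_p = π/ω_d ⇒ ω_d = 1.25 rad/s; then ω_n = ω_d/√(1−ζ²) = 1.26 rad/s.
t_s ≈ 3/(ζω_n) = 3/(0.159·1.26) = 14.9 s.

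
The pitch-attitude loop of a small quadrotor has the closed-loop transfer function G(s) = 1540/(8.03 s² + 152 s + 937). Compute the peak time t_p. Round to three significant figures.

t_p ≈ 0.603 s

Dividing through by 8.03: denominator becomes s² + 18.93 s + 116.7.
So ω_n = √116.7 = 10.8 rad/s and ζ = 18.93/(2·10.8) = 0.876.
ω_d = 10.8·√(1 − 0.876²) = 5.21 rad/s. t_p = π/ω_d = 0.603 s.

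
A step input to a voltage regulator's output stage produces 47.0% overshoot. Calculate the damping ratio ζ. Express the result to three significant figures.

ζ ≈ 0.234

Inverting the overshoot relation: ζ = |ln 0.470|/√(π² + ln²0.470) = 0.234.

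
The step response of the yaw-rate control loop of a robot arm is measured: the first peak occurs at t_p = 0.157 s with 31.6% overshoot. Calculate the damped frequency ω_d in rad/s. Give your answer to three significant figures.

ω_d ≈ 20.0 rad/s

t_p = π/ω_d, so ω_d = π/0.157 = 20.0 rad/s.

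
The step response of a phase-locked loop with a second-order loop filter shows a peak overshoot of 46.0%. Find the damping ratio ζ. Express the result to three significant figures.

ζ ≈ 0.240

From %OS = 100·exp(−πζ/√(1−ζ²)), invert to get ζ = −ln(OS)/√(π² + ln²(OS)) with OS = 0.460.
−ln 0.460 = 0.7765, so ζ = 0.7765/√(π² + 0.6030) = 0.240.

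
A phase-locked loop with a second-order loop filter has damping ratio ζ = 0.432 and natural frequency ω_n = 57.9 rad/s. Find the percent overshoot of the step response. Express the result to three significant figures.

For an underdamped second-order system, %OS = 100·exp(−πζ/√(1−ζ²)).
πζ/√(1−ζ²) = π·0.432/√(1−0.187) = 1.505, so %OS = 100·e^(−1.505) = 22.2%.

%OS ≈ 22.2%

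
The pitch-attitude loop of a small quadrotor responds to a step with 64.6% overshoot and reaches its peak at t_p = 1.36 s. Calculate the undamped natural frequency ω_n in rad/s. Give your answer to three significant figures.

From the overshoot, ζ = −ln(OS)/√(π²+ln²(OS)) = 0.138.
t_p = π/ω_d ⇒ ω_d = 2.31 rad/s; then ω_n = ω_d/√(1−ζ²) = 2.33 rad/s.

ω_n ≈ 2.33 rad/s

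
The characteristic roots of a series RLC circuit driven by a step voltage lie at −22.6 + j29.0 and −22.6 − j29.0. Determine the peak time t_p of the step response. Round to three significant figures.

t_p ≈ 0.108 s

t_p = π/ω_d with ω_d = 29.0 (the imaginary part), so t_p = 0.108 s.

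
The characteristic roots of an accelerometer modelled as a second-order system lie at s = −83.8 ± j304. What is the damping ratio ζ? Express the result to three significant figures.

ζ ≈ 0.266

With σ = 83.8, ω_d = 304: ω_n = √(σ²+ω_d²) = 315 rad/s, ζ = σ/ω_n = 0.266.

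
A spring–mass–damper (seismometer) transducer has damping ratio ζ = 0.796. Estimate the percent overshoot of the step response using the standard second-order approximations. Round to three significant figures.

For an underdamped second-order system, %OS = 100·exp(−πζ/√(1−ζ²)).
πζ/√(1−ζ²) = π·0.796/√(1−0.634) = 4.131, so %OS = 100·e^(−4.131) = 1.61%.

%OS ≈ 1.61%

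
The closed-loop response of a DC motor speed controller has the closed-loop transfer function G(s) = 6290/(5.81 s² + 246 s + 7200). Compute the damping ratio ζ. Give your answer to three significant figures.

Dividing through by 5.81: denominator becomes s² + 42.34 s + 1239.
So ω_n = √1239 = 35.2 rad/s and ζ = 42.34/(2·35.2) = 0.601.

ζ ≈ 0.601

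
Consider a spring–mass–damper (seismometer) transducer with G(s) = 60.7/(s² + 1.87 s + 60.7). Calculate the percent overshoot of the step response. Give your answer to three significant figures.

%OS ≈ 68.4%

ω_n = √60.7 = 7.79 rad/s; ζ = 1.87/(2·7.79) = 0.120.
%OS = 100 e^{−πζ/√(1−ζ²)} with ζ = 0.120 gives 68.4%.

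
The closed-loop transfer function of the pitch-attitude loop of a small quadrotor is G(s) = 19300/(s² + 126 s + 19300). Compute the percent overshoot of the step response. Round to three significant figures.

Matching coefficients with s² + 2ζω_n s + ω_n² gives ω_n² = 19300 ⇒ ω_n = 139 rad/s, and ζ = 126/(2ω_n) = 0.453.
%OS = 100 e^{−πζ/√(1−ζ²)} with ζ = 0.453 gives 20.2%.

%OS ≈ 20.2%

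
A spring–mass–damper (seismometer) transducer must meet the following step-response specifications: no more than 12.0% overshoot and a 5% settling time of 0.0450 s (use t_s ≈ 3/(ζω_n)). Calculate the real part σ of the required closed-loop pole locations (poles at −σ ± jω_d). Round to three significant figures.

σ ≈ 66.7

The settling-time spec alone fixes σ = ζω_n = 3/t_s = 3/0.0450 = 66.7.
(Overshoot then fixes ζ = 0.559 and hence ω_d = σ·√(1−ζ²)/ζ = 98.8 rad/s.)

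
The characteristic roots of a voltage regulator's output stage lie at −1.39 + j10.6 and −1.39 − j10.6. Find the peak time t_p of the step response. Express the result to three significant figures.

t_p = π/ω_d with ω_d = 10.6 (the imaginary part), so t_p = 0.296 s.

t_p ≈ 0.296 s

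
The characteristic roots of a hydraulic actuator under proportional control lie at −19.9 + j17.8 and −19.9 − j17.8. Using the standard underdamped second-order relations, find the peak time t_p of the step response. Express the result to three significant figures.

t_p ≈ 0.176 s

t_p = π/ω_d with ω_d = 17.8 (the imaginary part), so t_p = 0.176 s.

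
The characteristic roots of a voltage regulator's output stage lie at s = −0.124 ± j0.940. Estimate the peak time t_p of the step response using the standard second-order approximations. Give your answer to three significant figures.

t_p = π/ω_d with ω_d = 0.940 (the imaginary part), so t_p = 3.34 s.

t_p ≈ 3.34 s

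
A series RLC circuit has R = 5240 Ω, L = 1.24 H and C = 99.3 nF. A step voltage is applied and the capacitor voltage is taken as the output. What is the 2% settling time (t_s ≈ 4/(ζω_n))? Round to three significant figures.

For a series RLC circuit (capacitor voltage as output), ω_n = 1/√(LC) = 1/√(1.24 H · 99.3 nF) = 2850 rad/s.
ζ = (R/2)·√(C/L) = (5240/2)·√(99.3 nF/1.24 H) = 0.741.
t_s ≈ 4/(ζω_n) = 0.00189 s.

t_s ≈ 0.00189 s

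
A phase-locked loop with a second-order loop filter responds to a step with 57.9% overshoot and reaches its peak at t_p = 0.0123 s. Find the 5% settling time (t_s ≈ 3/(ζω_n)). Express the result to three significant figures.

t_s ≈ 0.0675 s

The overshoot fixes ζ = −ln(OS)/√(π²+ln²(OS)) = 0.171.
t_p = π/ω_d ⇒ ω_d = 255 rad/s; then ω_n = ω_d/√(1−ζ²) = 259 rad/s.
t_s ≈ 3/(ζω_n) = 3/(0.171·259) = 0.0675 s.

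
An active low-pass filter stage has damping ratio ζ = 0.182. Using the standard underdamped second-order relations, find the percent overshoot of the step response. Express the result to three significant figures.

%OS ≈ 55.9%

For an underdamped second-order system, %OS = 100·exp(−πζ/√(1−ζ²)).
πζ/√(1−ζ²) = π·0.182/√(1−0.0331) = 0.5815, so %OS = 100·e^(−0.5815) = 55.9%.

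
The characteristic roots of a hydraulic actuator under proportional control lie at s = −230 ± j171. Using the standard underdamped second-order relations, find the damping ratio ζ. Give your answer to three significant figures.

ζ ≈ 0.803

The poles are at −σ ± jω_d with σ = 230 and ω_d = 171, so ω_n = √(σ²+ω_d²) = 287 rad/s and ζ = σ/ω_n = 0.803.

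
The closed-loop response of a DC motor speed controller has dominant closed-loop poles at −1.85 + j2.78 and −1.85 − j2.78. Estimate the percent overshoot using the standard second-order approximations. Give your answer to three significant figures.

|pole| = ω_n = √(1.85² + 2.78²) = 3.34 rad/s; ζ = cos θ = σ/ω_n = 0.554.
%OS = 100 e^{−πζ/√(1−ζ²)} with ζ = 0.554 gives 12.4%.

%OS ≈ 12.4%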